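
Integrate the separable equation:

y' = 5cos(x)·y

Separating variables and integrating:
ln|y| = 5sin(x) + C

General solution: y = Ce^(5sin(x))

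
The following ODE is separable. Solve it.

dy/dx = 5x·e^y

Separating variables and integrating:
-e^(-y) = 5x²/2 + C

General solution: y = -ln(C - 5x²/2)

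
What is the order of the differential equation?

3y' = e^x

The order is 1 (highest derivative is of order 1).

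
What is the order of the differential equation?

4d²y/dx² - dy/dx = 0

The order is 2 (highest derivative is of order 2).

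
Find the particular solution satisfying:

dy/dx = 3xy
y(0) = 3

General solution: y = Ce^(3x²/2)
Applying IC y(0) = 3:
Particular solution: y = 3e^(3x²/2)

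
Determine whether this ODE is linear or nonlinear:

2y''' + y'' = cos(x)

Linear (y and its derivatives appear to the first power only, no products of y terms)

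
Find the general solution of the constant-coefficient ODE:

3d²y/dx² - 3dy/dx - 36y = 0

Characteristic equation: 3r² - 3r - 36 = 0
Divide by 3: r² - r - 12 = 0
Roots: r = 4, -3 (distinct real)
General solution: y = C₁e^(4x) + C₂e^(-3x)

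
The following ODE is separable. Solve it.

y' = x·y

Separating variables and integrating:
ln|y| = x^2/2 + C

General solution: y = Ce^(x^2/2)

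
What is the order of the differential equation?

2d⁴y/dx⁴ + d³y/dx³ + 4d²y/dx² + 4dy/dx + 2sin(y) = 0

The order is 4 (highest derivative is of order 4).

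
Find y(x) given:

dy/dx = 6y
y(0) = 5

General solution: y = Ce^(6x)
Applying IC y(0) = 5:
Particular solution: y = 5e^(6x)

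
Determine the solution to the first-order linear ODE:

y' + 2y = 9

Using integrating factor method:

General solution: y = 9/2 + Ce^(-2x)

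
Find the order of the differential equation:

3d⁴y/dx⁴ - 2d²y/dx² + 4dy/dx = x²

The order is 4 (highest derivative is of order 4).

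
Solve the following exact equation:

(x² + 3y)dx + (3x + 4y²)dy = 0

Verify exactness: ∂M/∂y = ∂N/∂x ✓
Find F(x,y) such that ∂F/∂x = M, ∂F/∂y = N
Solution: x³/3 + 3xy + 4y³/3 = C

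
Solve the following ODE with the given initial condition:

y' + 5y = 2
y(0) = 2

General solution: y = 2/5 + Ce^(-5x)
Applying y(0) = 2: C = 2 - 2/5 = 8/5
Particular solution: y = 2/5 + (8/5)e^(-5x)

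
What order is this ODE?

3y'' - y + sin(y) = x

The order is 2 (highest derivative is of order 2).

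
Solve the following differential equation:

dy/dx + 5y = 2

Using integrating factor method:

General solution: y = 2/5 + Ce^(-5x)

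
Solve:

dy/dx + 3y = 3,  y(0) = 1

General solution: y = 1 + Ce^(-3x)
Applying y(0) = 1: C = 1 - 1 = 0
Particular solution: y = 1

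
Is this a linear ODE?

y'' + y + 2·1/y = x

No. Nonlinear (1/y term)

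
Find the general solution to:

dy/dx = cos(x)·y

Separating variables and integrating:
ln|y| = sin(x) + C

General solution: y = Ce^(sin(x))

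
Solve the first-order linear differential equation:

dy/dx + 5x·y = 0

Using integrating factor method:

General solution: y = Ce^(-5x^2/2)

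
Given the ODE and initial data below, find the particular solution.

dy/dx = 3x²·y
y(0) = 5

General solution: y = Ce^(x³)
Applying IC y(0) = 5:
Particular solution: y = 5e^(x³)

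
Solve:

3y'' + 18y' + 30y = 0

Characteristic equation: 3r² + 18r + 30 = 0
Divide by 3: r² + 6r + 10 = 0
Roots: r = -3 ± i (complex conjugates)
General solution: y = e^(-3x)(C₁cos(x) + C₂sin(x))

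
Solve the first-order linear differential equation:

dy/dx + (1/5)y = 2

Using integrating factor method:

General solution: y = 10 + Ce^(-x/5)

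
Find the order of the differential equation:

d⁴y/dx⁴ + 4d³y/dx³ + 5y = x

The order is 4 (highest derivative is of order 4).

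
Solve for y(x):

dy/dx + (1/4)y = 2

Using integrating factor method:

General solution: y = 8 + Ce^(-x/4)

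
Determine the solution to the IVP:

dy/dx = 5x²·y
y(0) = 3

General solution: y = Ce^(5x³/3)
Applying IC y(0) = 3:
Particular solution: y = 3e^(5x³/3)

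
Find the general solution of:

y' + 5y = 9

Using integrating factor method:

General solution: y = 9/5 + Ce^(-5x)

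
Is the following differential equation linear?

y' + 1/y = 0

No. Nonlinear (1/y term)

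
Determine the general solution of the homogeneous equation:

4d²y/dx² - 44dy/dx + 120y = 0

Characteristic equation: 4r² - 44r + 120 = 0
Divide by 4: r² - 11r + 30 = 0
Roots: r = 6, 5 (distinct real)
General solution: y = C₁e^(6x) + C₂e^(5x)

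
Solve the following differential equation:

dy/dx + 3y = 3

Using integrating factor method:

General solution: y = 1 + Ce^(-3x)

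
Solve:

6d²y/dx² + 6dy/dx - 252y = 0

Characteristic equation: 6r² + 6r - 252 = 0
Divide by 6: r² + r - 42 = 0
Roots: r = 6, -7 (distinct real)
General solution: y = C₁e^(6x) + C₂e^(-7x)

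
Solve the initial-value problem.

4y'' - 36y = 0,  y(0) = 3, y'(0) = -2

General solution: y = C₁e^(3x) + C₂e^(-3x)
Applying ICs: C₁ = 7/6, C₂ = 11/6
Particular solution: y = (7/6)e^(3x) + (11/6)e^(-3x)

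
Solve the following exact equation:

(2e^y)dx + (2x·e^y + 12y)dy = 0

Verify exactness: ∂M/∂y = ∂N/∂x ✓
Find F(x,y) such that ∂F/∂x = M, ∂F/∂y = N
Solution: 2x·e^y + 6y² = C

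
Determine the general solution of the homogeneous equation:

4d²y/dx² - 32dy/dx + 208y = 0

Characteristic equation: 4r² - 32r + 208 = 0
Divide by 4: r² - 8r + 52 = 0
Roots: r = 4 ± 6i (complex conjugates)
General solution: y = e^(4x)(C₁cos(6x) + C₂sin(6x))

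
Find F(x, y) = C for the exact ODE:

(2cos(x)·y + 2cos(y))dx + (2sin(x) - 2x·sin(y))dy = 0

Verify exactness: ∂M/∂y = ∂N/∂x ✓
Find F(x,y) such that ∂F/∂x = M, ∂F/∂y = N
Solution: 2sin(x)·y + 2x·cos(y) = C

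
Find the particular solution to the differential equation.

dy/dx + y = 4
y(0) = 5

General solution: y = 4 + Ce^(-x)
Applying y(0) = 5: C = 5 - 4 = 1
Particular solution: y = 4 + e^(-x)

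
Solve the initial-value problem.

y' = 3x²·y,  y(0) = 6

General solution: y = Ce^(x³)
Applying IC y(0) = 6:
Particular solution: y = 6e^(x³)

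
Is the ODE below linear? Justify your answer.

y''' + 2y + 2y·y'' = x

No. Nonlinear (y·y'' term)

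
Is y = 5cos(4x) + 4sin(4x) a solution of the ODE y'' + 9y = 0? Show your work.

Verification:
y'' = -80cos(4x) - 64sin(4x)
y'' + 9y ≠ 0 (frequency mismatch: got 16 instead of 9)

No, it is not a solution.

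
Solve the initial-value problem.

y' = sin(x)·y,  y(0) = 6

General solution: y = Ce^(-cos(x))
Applying IC y(0) = 6:
Particular solution: y = 6e^(1-cos(x))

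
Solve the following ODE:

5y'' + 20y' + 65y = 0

Characteristic equation: 5r² + 20r + 65 = 0
Divide by 5: r² + 4r + 13 = 0
Roots: r = -2 ± 3i (complex conjugates)
General solution: y = e^(-2x)(C₁cos(3x) + C₂sin(3x))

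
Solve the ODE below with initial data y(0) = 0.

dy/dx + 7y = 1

General solution: y = 1/7 + Ce^(-7x)
Applying y(0) = 0: C = 0 - 1/7 = -1/7
Particular solution: y = 1/7 - (1/7)e^(-7x)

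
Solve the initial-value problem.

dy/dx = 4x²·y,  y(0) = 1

General solution: y = Ce^(4x³/3)
Applying IC y(0) = 1:
Particular solution: y = e^(4x³/3)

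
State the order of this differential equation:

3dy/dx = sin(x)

The order is 1 (highest derivative is of order 1).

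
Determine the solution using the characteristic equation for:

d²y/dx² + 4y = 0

Characteristic equation: r² + 4 = 0
Roots: r = ±2i (complex conjugates)
General solution: y = C₁cos(2x) + C₂sin(2x)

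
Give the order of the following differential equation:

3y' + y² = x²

The order is 1 (highest derivative is of order 1).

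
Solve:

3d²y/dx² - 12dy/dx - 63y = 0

Characteristic equation: 3r² - 12r - 63 = 0
Divide by 3: r² - 4r - 21 = 0
Roots: r = 7, -3 (distinct real)
General solution: y = C₁e^(7x) + C₂e^(-3x)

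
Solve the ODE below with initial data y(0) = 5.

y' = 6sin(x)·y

General solution: y = Ce^(-6cos(x))
Applying IC y(0) = 5:
Particular solution: y = 5e^(6(1-cos(x)))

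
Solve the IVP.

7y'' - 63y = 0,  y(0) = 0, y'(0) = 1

General solution: y = C₁e^(3x) + C₂e^(-3x)
Applying ICs: C₁ = 1/6, C₂ = -1/6
Particular solution: y = (1/6)e^(3x) - (1/6)e^(-3x)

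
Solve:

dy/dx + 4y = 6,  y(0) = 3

General solution: y = 3/2 + Ce^(-4x)
Applying y(0) = 3: C = 3 - 3/2 = 3/2
Particular solution: y = 3/2 + (3/2)e^(-4x)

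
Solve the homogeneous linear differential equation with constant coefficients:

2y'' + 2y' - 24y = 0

Characteristic equation: 2r² + 2r - 24 = 0
Divide by 2: r² + r - 12 = 0
Roots: r = 3, -4 (distinct real)
General solution: y = C₁e^(3x) + C₂e^(-4x)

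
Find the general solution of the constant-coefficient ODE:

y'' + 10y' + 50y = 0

Characteristic equation: r² + 10r + 50 = 0
Roots: r = -5 ± 5i (complex conjugates)
General solution: y = e^(-5x)(C₁cos(5x) + C₂sin(5x))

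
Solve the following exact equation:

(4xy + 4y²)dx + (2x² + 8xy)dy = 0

Verify exactness: ∂M/∂y = ∂N/∂x ✓
Find F(x,y) such that ∂F/∂x = M, ∂F/∂y = N
Solution: 2x²y + 4xy² = C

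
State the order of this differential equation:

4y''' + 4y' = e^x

The order is 3 (highest derivative is of order 3).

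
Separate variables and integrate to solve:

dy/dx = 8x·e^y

Separating variables and integrating:
-e^(-y) = 4x² + C

General solution: y = -ln(C - 4x²)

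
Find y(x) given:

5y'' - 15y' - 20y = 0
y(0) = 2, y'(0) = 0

General solution: y = C₁e^(4x) + C₂e^(-x)
Applying ICs: C₁ = 2/5, C₂ = 8/5
Particular solution: y = (2/5)e^(4x) + (8/5)e^(-x)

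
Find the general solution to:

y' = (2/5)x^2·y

Separating variables and integrating:
ln|y| = 2x^3/15 + C

General solution: y = Ce^(2x^3/15)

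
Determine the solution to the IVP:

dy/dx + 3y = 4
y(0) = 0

General solution: y = 4/3 + Ce^(-3x)
Applying y(0) = 0: C = 0 - 4/3 = -4/3
Particular solution: y = 4/3 - (4/3)e^(-3x)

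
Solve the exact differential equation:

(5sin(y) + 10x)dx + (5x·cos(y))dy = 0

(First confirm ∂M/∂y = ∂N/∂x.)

Verify exactness: ∂M/∂y = ∂N/∂x ✓
Find F(x,y) such that ∂F/∂x = M, ∂F/∂y = N
Solution: 5x·sin(y) + 5x² = C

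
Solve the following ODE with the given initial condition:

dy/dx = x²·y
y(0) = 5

General solution: y = Ce^(x³/3)
Applying IC y(0) = 5:
Particular solution: y = 5e^(x³/3)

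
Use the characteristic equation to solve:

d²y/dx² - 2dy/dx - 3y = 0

Characteristic equation: r² - 2r - 3 = 0
Roots: r = 3, -1 (distinct real)
General solution: y = C₁e^(3x) + C₂e^(-x)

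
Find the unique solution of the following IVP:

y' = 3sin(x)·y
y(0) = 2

General solution: y = Ce^(-3cos(x))
Applying IC y(0) = 2:
Particular solution: y = 2e^(3(1-cos(x)))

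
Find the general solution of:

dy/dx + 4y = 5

Using integrating factor method:

General solution: y = 5/4 + Ce^(-4x)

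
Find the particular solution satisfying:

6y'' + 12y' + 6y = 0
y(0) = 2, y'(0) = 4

General solution: y = (C₁ + C₂x)e^(-x)
Repeated root r = -1
Applying ICs: C₁ = 2, C₂ = 6
Particular solution: y = (2 + 6x)e^(-x)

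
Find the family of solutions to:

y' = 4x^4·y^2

Separating variables and integrating:
-1/y = 4x^5/5 + C

General solution: y^-1 = (-4/5)x^5 + C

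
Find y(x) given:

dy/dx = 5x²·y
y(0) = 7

General solution: y = Ce^(5x³/3)
Applying IC y(0) = 7:
Particular solution: y = 7e^(5x³/3)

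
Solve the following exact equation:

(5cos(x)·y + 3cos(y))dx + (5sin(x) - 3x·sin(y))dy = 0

Verify exactness: ∂M/∂y = ∂N/∂x ✓
Find F(x,y) such that ∂F/∂x = M, ∂F/∂y = N
Solution: 5sin(x)·y + 3x·cos(y) = C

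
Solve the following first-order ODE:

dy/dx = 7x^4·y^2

Separating variables and integrating:
-1/y = 7x^5/5 + C

General solution: y^-1 = (-7/5)x^5 + C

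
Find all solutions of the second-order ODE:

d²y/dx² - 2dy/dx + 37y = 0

Characteristic equation: r² - 2r + 37 = 0
Roots: r = 1 ± 6i (complex conjugates)
General solution: y = e^x(C₁cos(6x) + C₂sin(6x))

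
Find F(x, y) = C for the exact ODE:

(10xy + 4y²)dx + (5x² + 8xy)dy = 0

Verify exactness: ∂M/∂y = ∂N/∂x ✓
Find F(x,y) such that ∂F/∂x = M, ∂F/∂y = N
Solution: 5x²y + 4xy² = C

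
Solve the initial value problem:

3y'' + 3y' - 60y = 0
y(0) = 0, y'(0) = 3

General solution: y = C₁e^(4x) + C₂e^(-5x)
Applying ICs: C₁ = 1/3, C₂ = -1/3
Particular solution: y = (1/3)e^(4x) - (1/3)e^(-5x)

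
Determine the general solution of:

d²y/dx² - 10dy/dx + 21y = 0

Characteristic equation: r² - 10r + 21 = 0
Roots: r = 7, 3 (distinct real)
General solution: y = C₁e^(7x) + C₂e^(3x)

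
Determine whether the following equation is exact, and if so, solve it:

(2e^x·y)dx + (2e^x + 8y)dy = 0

Verify exactness: ∂M/∂y = ∂N/∂x ✓
Find F(x,y) such that ∂F/∂x = M, ∂F/∂y = N
Solution: 2e^x·y + 4y² = C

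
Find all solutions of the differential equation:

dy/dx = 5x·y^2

Separating variables and integrating:
-1/y = 5x^2/2 + C

General solution: y^-1 = (-5/2)x^2 + C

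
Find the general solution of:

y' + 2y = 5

Using integrating factor method:

General solution: y = 5/2 + Ce^(-2x)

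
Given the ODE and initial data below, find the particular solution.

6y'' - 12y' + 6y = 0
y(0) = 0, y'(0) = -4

General solution: y = (C₁ + C₂x)e^x
Repeated root r = 1
Applying ICs: C₁ = 0, C₂ = -4
Particular solution: y = -4xe^x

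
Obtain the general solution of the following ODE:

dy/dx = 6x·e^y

Separating variables and integrating:
-e^(-y) = 3x² + C

General solution: y = -ln(C - 3x²)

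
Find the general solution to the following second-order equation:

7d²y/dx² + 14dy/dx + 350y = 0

Characteristic equation: 7r² + 14r + 350 = 0
Divide by 7: r² + 2r + 50 = 0
Roots: r = -1 ± 7i (complex conjugates)
General solution: y = e^(-x)(C₁cos(7x) + C₂sin(7x))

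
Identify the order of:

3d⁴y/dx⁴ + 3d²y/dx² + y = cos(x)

The order is 4 (highest derivative is of order 4).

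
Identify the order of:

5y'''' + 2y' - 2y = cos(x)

The order is 4 (highest derivative is of order 4).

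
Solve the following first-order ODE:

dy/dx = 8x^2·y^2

Separating variables and integrating:
-1/y = 8x^3/3 + C

General solution: y^-1 = (-8/3)x^3 + C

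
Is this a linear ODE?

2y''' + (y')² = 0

No. Nonlinear ((y')² term)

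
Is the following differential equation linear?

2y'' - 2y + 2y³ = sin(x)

No. Nonlinear (y³ term)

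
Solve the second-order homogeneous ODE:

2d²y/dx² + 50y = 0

Characteristic equation: 2r² + 50 = 0
Divide by 2: r² + 25 = 0
Roots: r = ±5i (complex conjugates)
General solution: y = C₁cos(5x) + C₂sin(5x)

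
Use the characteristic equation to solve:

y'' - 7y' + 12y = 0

Characteristic equation: r² - 7r + 12 = 0
Roots: r = 3, 4 (distinct real)
General solution: y = C₁e^(3x) + C₂e^(4x)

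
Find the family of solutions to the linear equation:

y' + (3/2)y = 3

Using integrating factor method:

General solution: y = 2 + Ce^(-3x/2)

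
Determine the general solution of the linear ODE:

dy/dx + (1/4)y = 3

Using integrating factor method:

General solution: y = 12 + Ce^(-x/4)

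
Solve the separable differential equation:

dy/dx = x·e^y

Separating variables and integrating:
-e^(-y) = x²/2 + C

General solution: y = -ln(C - x²/2)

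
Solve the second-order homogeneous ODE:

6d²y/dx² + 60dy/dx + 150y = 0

Characteristic equation: 6r² + 60r + 150 = 0
Divide by 6: r² + 10r + 25 = 0
Factored: (r + 5)² = 0
Repeated root: r = -5
General solution: y = (C₁ + C₂x)e^(-5x)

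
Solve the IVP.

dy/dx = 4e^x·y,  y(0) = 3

General solution: y = Ce^(4e^x)
Applying IC y(0) = 3:
Particular solution: y = 3e^(4(e^x - 1))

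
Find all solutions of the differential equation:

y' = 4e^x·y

Separating variables and integrating:
ln|y| = 4e^x + C

General solution: y = Ce^(4e^x)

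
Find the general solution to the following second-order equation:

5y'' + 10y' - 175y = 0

Characteristic equation: 5r² + 10r - 175 = 0
Divide by 5: r² + 2r - 35 = 0
Roots: r = 5, -7 (distinct real)
General solution: y = C₁e^(5x) + C₂e^(-7x)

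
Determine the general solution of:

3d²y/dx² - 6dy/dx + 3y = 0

Characteristic equation: 3r² - 6r + 3 = 0
Divide by 3: r² - 2r + 1 = 0
Factored: (r - 1)² = 0
Repeated root: r = 1
General solution: y = (C₁ + C₂x)e^x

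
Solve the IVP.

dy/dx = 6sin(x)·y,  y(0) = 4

General solution: y = Ce^(-6cos(x))
Applying IC y(0) = 4:
Particular solution: y = 4e^(6(1-cos(x)))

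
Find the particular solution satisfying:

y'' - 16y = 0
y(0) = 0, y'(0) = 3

General solution: y = C₁e^(4x) + C₂e^(-4x)
Applying ICs: C₁ = 3/8, C₂ = -3/8
Particular solution: y = (3/8)e^(4x) - (3/8)e^(-4x)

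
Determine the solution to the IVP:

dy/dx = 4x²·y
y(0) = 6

General solution: y = Ce^(4x³/3)
Applying IC y(0) = 6:
Particular solution: y = 6e^(4x³/3)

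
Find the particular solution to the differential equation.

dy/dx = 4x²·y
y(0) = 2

General solution: y = Ce^(4x³/3)
Applying IC y(0) = 2:
Particular solution: y = 2e^(4x³/3)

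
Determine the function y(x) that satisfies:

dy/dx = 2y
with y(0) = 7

General solution: y = Ce^(2x)
Applying IC y(0) = 7:
Particular solution: y = 7e^(2x)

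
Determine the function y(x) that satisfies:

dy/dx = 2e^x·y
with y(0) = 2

General solution: y = Ce^(2e^x)
Applying IC y(0) = 2:
Particular solution: y = 2e^(2(e^x - 1))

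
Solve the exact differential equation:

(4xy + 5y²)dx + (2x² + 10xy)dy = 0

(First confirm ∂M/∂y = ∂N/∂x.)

Verify exactness: ∂M/∂y = ∂N/∂x ✓
Find F(x,y) such that ∂F/∂x = M, ∂F/∂y = N
Solution: 2x²y + 5xy² = C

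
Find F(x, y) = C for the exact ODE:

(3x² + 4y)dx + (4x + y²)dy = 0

Verify exactness: ∂M/∂y = ∂N/∂x ✓
Find F(x,y) such that ∂F/∂x = M, ∂F/∂y = N
Solution: x³ + 4xy + y³/3 = C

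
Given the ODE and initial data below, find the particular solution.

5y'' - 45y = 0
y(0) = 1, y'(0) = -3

General solution: y = C₁e^(3x) + C₂e^(-3x)
Applying ICs: C₁ = 0, C₂ = 1
Particular solution: y = e^(-3x)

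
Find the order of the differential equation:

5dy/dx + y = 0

The order is 1 (highest derivative is of order 1).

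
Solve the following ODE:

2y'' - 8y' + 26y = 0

Characteristic equation: 2r² - 8r + 26 = 0
Divide by 2: r² - 4r + 13 = 0
Roots: r = 2 ± 3i (complex conjugates)
General solution: y = e^(2x)(C₁cos(3x) + C₂sin(3x))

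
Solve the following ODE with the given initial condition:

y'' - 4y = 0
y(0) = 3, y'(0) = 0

General solution: y = C₁e^(2x) + C₂e^(-2x)
Applying ICs: C₁ = 3/2, C₂ = 3/2
Particular solution: y = (3/2)e^(2x) + (3/2)e^(-2x)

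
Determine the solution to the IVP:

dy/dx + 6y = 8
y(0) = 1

General solution: y = 4/3 + Ce^(-6x)
Applying y(0) = 1: C = 1 - 4/3 = -1/3
Particular solution: y = 4/3 - (1/3)e^(-6x)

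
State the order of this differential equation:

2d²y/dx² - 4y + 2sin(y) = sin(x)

The order is 2 (highest derivative is of order 2).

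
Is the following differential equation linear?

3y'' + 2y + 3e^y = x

No. Nonlinear (e^y is nonlinear in y)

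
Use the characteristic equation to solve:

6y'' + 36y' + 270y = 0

Characteristic equation: 6r² + 36r + 270 = 0
Divide by 6: r² + 6r + 45 = 0
Roots: r = -3 ± 6i (complex conjugates)
General solution: y = e^(-3x)(C₁cos(6x) + C₂sin(6x))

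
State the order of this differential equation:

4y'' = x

The order is 2 (highest derivative is of order 2).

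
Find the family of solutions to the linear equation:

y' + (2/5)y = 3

Using integrating factor method:

General solution: y = 15/2 + Ce^(-2x/5)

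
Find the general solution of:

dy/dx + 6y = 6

Using integrating factor method:

General solution: y = 1 + Ce^(-6x)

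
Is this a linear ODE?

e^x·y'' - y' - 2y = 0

Yes. Linear (y and its derivatives appear to the first power only, no products of y terms)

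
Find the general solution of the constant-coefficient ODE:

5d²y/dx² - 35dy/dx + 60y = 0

Characteristic equation: 5r² - 35r + 60 = 0
Divide by 5: r² - 7r + 12 = 0
Roots: r = 4, 3 (distinct real)
General solution: y = C₁e^(4x) + C₂e^(3x)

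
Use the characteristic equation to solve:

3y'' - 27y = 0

Characteristic equation: 3r² - 27 = 0
Divide by 3: r² - 9 = 0
Roots: r = 3, -3 (distinct real)
General solution: y = C₁e^(3x) + C₂e^(-3x)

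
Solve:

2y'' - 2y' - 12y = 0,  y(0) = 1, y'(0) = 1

General solution: y = C₁e^(3x) + C₂e^(-2x)
Applying ICs: C₁ = 3/5, C₂ = 2/5
Particular solution: y = (3/5)e^(3x) + (2/5)e^(-2x)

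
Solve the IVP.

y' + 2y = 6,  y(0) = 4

General solution: y = 3 + Ce^(-2x)
Applying y(0) = 4: C = 4 - 3 = 1
Particular solution: y = 3 + e^(-2x)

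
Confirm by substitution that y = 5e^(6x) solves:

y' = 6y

Verification:
y = 5e^(6x)
y' = 30e^(6x)
6y = 30e^(6x)
y' = 6y ✓

Yes, it is a solution.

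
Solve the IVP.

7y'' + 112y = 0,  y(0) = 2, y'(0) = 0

General solution: y = C₁cos(4x) + C₂sin(4x)
Complex roots r = ±4i
Applying ICs: C₁ = 2, C₂ = 0
Particular solution: y = 2cos(4x)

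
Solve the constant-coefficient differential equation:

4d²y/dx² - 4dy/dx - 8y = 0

Characteristic equation: 4r² - 4r - 8 = 0
Divide by 4: r² - r - 2 = 0
Roots: r = 2, -1 (distinct real)
General solution: y = C₁e^(2x) + C₂e^(-x)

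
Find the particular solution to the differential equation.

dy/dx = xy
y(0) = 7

General solution: y = Ce^(x²/2)
Applying IC y(0) = 7:
Particular solution: y = 7e^(x²/2)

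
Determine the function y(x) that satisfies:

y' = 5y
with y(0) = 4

General solution: y = Ce^(5x)
Applying IC y(0) = 4:
Particular solution: y = 4e^(5x)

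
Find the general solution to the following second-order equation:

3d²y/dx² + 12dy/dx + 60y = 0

Characteristic equation: 3r² + 12r + 60 = 0
Divide by 3: r² + 4r + 20 = 0
Roots: r = -2 ± 4i (complex conjugates)
General solution: y = e^(-2x)(C₁cos(4x) + C₂sin(4x))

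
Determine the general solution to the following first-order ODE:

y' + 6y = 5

Using integrating factor method:

General solution: y = 5/6 + Ce^(-6x)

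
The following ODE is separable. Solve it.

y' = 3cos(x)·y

Separating variables and integrating:
ln|y| = 3sin(x) + C

General solution: y = Ce^(3sin(x))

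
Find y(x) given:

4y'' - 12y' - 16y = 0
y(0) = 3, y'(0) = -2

General solution: y = C₁e^(4x) + C₂e^(-x)
Applying ICs: C₁ = 1/5, C₂ = 14/5
Particular solution: y = (1/5)e^(4x) + (14/5)e^(-x)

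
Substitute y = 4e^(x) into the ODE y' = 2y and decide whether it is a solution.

Verification:
y = 4e^(x)
y' = 4e^(x)
But 2y = 8e^(x)
y' ≠ 2y — the derivative does not match

No, it is not a solution.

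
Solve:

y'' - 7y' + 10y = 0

Characteristic equation: r² - 7r + 10 = 0
Roots: r = 5, 2 (distinct real)
General solution: y = C₁e^(5x) + C₂e^(2x)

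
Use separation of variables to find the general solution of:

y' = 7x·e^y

Separating variables and integrating:
-e^(-y) = 7x²/2 + C

General solution: y = -ln(C - 7x²/2)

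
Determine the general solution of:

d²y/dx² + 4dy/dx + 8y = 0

Characteristic equation: r² + 4r + 8 = 0
Roots: r = -2 ± 2i (complex conjugates)
General solution: y = e^(-2x)(C₁cos(2x) + C₂sin(2x))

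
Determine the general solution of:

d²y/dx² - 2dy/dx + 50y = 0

Characteristic equation: r² - 2r + 50 = 0
Roots: r = 1 ± 7i (complex conjugates)
General solution: y = e^x(C₁cos(7x) + C₂sin(7x))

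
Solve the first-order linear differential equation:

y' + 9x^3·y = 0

Using integrating factor method:

General solution: y = Ce^(-9x^4/4)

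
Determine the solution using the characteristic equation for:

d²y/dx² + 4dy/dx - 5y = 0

Characteristic equation: r² + 4r - 5 = 0
Roots: r = 1, -5 (distinct real)
General solution: y = C₁e^x + C₂e^(-5x)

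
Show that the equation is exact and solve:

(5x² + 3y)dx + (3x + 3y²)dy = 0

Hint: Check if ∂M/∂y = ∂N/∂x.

Verify exactness: ∂M/∂y = ∂N/∂x ✓
Find F(x,y) such that ∂F/∂x = M, ∂F/∂y = N
Solution: 5x³/3 + 3xy + y³ = C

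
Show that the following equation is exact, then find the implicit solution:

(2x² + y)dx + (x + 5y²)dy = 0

Verify exactness: ∂M/∂y = ∂N/∂x ✓
Find F(x,y) such that ∂F/∂x = M, ∂F/∂y = N
Solution: 2x³/3 + xy + 5y³/3 = C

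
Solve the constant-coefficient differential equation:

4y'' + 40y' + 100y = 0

Characteristic equation: 4r² + 40r + 100 = 0
Divide by 4: r² + 10r + 25 = 0
Factored: (r + 5)² = 0
Repeated root: r = -5
General solution: y = (C₁ + C₂x)e^(-5x)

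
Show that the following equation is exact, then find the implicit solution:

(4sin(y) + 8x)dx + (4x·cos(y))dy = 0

Verify exactness: ∂M/∂y = ∂N/∂x ✓
Find F(x,y) such that ∂F/∂x = M, ∂F/∂y = N
Solution: 4x·sin(y) + 4x² = C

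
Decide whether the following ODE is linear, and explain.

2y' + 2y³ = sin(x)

Nonlinear (y³ term)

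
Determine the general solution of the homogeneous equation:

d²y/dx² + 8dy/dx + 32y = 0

Characteristic equation: r² + 8r + 32 = 0
Roots: r = -4 ± 4i (complex conjugates)
General solution: y = e^(-4x)(C₁cos(4x) + C₂sin(4x))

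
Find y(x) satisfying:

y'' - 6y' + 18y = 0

Characteristic equation: r² - 6r + 18 = 0
Roots: r = 3 ± 3i (complex conjugates)
General solution: y = e^(3x)(C₁cos(3x) + C₂sin(3x))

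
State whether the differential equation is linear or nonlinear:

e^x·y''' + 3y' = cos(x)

Linear (y and its derivatives appear to the first power only, no products of y terms)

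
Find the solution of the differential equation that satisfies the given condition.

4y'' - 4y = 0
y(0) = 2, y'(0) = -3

General solution: y = C₁e^x + C₂e^(-x)
Applying ICs: C₁ = -1/2, C₂ = 5/2
Particular solution: y = -(1/2)e^x + (5/2)e^(-x)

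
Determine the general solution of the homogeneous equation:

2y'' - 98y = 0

Characteristic equation: 2r² - 98 = 0
Divide by 2: r² - 49 = 0
Roots: r = 7, -7 (distinct real)
General solution: y = C₁e^(7x) + C₂e^(-7x)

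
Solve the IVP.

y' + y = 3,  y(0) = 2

General solution: y = 3 + Ce^(-x)
Applying y(0) = 2: C = 2 - 3 = -1
Particular solution: y = 3 - e^(-x)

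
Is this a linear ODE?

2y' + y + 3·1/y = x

No. Nonlinear (1/y term)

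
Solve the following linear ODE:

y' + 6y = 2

Using integrating factor method:

General solution: y = 1/3 + Ce^(-6x)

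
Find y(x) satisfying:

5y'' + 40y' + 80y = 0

Characteristic equation: 5r² + 40r + 80 = 0
Divide by 5: r² + 8r + 16 = 0
Factored: (r + 4)² = 0
Repeated root: r = -4
General solution: y = (C₁ + C₂x)e^(-4x)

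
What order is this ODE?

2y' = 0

The order is 1 (highest derivative is of order 1).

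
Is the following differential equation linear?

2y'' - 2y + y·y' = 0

No. Nonlinear (product y·y')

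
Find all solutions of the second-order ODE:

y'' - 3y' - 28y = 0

Characteristic equation: r² - 3r - 28 = 0
Roots: r = 7, -4 (distinct real)
General solution: y = C₁e^(7x) + C₂e^(-4x)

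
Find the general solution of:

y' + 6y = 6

Using integrating factor method:

General solution: y = 1 + Ce^(-6x)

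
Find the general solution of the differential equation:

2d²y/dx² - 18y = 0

Characteristic equation: 2r² - 18 = 0
Divide by 2: r² - 9 = 0
Roots: r = 3, -3 (distinct real)
General solution: y = C₁e^(3x) + C₂e^(-3x)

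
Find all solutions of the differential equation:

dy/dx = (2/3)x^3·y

Separating variables and integrating:
ln|y| = x^4/6 + C

General solution: y = Ce^(x^4/6)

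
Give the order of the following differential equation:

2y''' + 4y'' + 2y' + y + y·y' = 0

The order is 3 (highest derivative is of order 3).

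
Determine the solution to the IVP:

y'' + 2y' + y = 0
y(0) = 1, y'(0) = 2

General solution: y = (C₁ + C₂x)e^(-x)
Repeated root r = -1
Applying ICs: C₁ = 1, C₂ = 3
Particular solution: y = (1 + 3x)e^(-x)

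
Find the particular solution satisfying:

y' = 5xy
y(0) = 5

General solution: y = Ce^(5x²/2)
Applying IC y(0) = 5:
Particular solution: y = 5e^(5x²/2)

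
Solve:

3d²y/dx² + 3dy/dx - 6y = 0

Characteristic equation: 3r² + 3r - 6 = 0
Divide by 3: r² + r - 2 = 0
Roots: r = 1, -2 (distinct real)
General solution: y = C₁e^x + C₂e^(-2x)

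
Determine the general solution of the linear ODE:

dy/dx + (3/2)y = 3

Using integrating factor method:

General solution: y = 2 + Ce^(-3x/2)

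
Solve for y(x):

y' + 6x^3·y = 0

Using integrating factor method:

General solution: y = Ce^(-3x^4/2)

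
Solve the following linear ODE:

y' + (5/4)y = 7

Using integrating factor method:

General solution: y = 28/5 + Ce^(-5x/4)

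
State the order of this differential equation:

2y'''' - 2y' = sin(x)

The order is 4 (highest derivative is of order 4).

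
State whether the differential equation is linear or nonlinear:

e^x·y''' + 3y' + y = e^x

Linear (y and its derivatives appear to the first power only, no products of y terms)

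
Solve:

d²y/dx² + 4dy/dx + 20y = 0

Characteristic equation: r² + 4r + 20 = 0
Roots: r = -2 ± 4i (complex conjugates)
General solution: y = e^(-2x)(C₁cos(4x) + C₂sin(4x))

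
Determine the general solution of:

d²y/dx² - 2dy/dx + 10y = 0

Characteristic equation: r² - 2r + 10 = 0
Roots: r = 1 ± 3i (complex conjugates)
General solution: y = e^x(C₁cos(3x) + C₂sin(3x))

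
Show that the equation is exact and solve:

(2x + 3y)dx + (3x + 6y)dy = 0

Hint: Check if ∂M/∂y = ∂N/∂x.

Verify exactness: ∂M/∂y = ∂N/∂x ✓
Find F(x,y) such that ∂F/∂x = M, ∂F/∂y = N
Solution: x² + 3xy + 3y² = C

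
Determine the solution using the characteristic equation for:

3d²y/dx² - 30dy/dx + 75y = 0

Characteristic equation: 3r² - 30r + 75 = 0
Divide by 3: r² - 10r + 25 = 0
Factored: (r - 5)² = 0
Repeated root: r = 5
General solution: y = (C₁ + C₂x)e^(5x)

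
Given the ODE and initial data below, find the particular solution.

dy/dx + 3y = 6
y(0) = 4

General solution: y = 2 + Ce^(-3x)
Applying y(0) = 4: C = 4 - 2 = 2
Particular solution: y = 2 + 2e^(-3x)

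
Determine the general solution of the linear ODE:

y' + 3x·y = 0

Using integrating factor method:

General solution: y = Ce^(-3x^2/2)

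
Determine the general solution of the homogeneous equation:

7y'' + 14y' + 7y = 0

Characteristic equation: 7r² + 14r + 7 = 0
Divide by 7: r² + 2r + 1 = 0
Factored: (r + 1)² = 0
Repeated root: r = -1
General solution: y = (C₁ + C₂x)e^(-x)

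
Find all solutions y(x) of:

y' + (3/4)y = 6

Using integrating factor method:

General solution: y = 8 + Ce^(-3x/4)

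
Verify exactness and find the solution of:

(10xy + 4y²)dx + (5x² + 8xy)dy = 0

Verify exactness: ∂M/∂y = ∂N/∂x ✓
Find F(x,y) such that ∂F/∂x = M, ∂F/∂y = N
Solution: 5x²y + 4xy² = C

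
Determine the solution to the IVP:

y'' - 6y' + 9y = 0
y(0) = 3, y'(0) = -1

General solution: y = (C₁ + C₂x)e^(3x)
Repeated root r = 3
Applying ICs: C₁ = 3, C₂ = -10
Particular solution: y = (3 - 10x)e^(3x)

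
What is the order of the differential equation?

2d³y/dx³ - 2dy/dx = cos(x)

The order is 3 (highest derivative is of order 3).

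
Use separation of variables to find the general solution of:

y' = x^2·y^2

Separating variables and integrating:
-1/y = x^3/3 + C

General solution: y^-1 = (-1/3)x^3 + C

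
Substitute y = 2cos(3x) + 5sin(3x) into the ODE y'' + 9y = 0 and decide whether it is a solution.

Verification:
y'' = -18cos(3x) - 45sin(3x)
y'' + 9y = 0 ✓

Yes, it is a solution.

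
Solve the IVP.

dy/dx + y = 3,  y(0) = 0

General solution: y = 3 + Ce^(-x)
Applying y(0) = 0: C = 0 - 3 = -3
Particular solution: y = 3 - 3e^(-x)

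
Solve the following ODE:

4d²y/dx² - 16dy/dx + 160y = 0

Characteristic equation: 4r² - 16r + 160 = 0
Divide by 4: r² - 4r + 40 = 0
Roots: r = 2 ± 6i (complex conjugates)
General solution: y = e^(2x)(C₁cos(6x) + C₂sin(6x))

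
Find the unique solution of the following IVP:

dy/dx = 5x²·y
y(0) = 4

General solution: y = Ce^(5x³/3)
Applying IC y(0) = 4:
Particular solution: y = 4e^(5x³/3)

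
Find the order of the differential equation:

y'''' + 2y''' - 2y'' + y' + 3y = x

The order is 4 (highest derivative is of order 4).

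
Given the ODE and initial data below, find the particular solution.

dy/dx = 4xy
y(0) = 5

General solution: y = Ce^(2x²)
Applying IC y(0) = 5:
Particular solution: y = 5e^(2x²)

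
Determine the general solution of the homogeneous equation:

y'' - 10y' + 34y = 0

Characteristic equation: r² - 10r + 34 = 0
Roots: r = 5 ± 3i (complex conjugates)
General solution: y = e^(5x)(C₁cos(3x) + C₂sin(3x))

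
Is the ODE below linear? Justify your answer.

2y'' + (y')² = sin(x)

No. Nonlinear ((y')² term)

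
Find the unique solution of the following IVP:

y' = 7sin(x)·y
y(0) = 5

General solution: y = Ce^(-7cos(x))
Applying IC y(0) = 5:
Particular solution: y = 5e^(7(1-cos(x)))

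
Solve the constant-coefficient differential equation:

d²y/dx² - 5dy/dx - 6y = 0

Characteristic equation: r² - 5r - 6 = 0
Roots: r = 6, -1 (distinct real)
General solution: y = C₁e^(6x) + C₂e^(-x)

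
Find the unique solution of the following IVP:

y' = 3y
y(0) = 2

General solution: y = Ce^(3x)
Applying IC y(0) = 2:
Particular solution: y = 2e^(3x)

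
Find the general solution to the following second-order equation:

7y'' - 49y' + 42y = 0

Characteristic equation: 7r² - 49r + 42 = 0
Divide by 7: r² - 7r + 6 = 0
Roots: r = 6, 1 (distinct real)
General solution: y = C₁e^(6x) + C₂e^x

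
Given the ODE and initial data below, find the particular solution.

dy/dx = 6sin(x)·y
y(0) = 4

General solution: y = Ce^(-6cos(x))
Applying IC y(0) = 4:
Particular solution: y = 4e^(6(1-cos(x)))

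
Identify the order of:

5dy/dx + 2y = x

The order is 1 (highest derivative is of order 1).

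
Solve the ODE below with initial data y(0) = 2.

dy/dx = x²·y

General solution: y = Ce^(x³/3)
Applying IC y(0) = 2:
Particular solution: y = 2e^(x³/3)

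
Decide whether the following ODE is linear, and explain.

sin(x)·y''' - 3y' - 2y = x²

Linear (y and its derivatives appear to the first power only, no products of y terms)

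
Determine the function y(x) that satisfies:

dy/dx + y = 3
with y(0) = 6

General solution: y = 3 + Ce^(-x)
Applying y(0) = 6: C = 6 - 3 = 3
Particular solution: y = 3 + 3e^(-x)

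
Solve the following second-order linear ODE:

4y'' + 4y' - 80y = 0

Characteristic equation: 4r² + 4r - 80 = 0
Divide by 4: r² + r - 20 = 0
Roots: r = 4, -5 (distinct real)
General solution: y = C₁e^(4x) + C₂e^(-5x)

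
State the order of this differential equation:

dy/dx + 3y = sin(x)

The order is 1 (highest derivative is of order 1).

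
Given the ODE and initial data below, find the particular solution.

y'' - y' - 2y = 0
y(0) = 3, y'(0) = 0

General solution: y = C₁e^(2x) + C₂e^(-x)
Applying ICs: C₁ = 1, C₂ = 2
Particular solution: y = e^(2x) + 2e^(-x)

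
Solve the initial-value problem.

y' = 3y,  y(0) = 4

General solution: y = Ce^(3x)
Applying IC y(0) = 4:
Particular solution: y = 4e^(3x)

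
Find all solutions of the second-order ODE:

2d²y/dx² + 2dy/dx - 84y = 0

Characteristic equation: 2r² + 2r - 84 = 0
Divide by 2: r² + r - 42 = 0
Roots: r = 6, -7 (distinct real)
General solution: y = C₁e^(6x) + C₂e^(-7x)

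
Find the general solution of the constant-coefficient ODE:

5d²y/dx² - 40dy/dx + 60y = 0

Characteristic equation: 5r² - 40r + 60 = 0
Divide by 5: r² - 8r + 12 = 0
Roots: r = 6, 2 (distinct real)
General solution: y = C₁e^(6x) + C₂e^(2x)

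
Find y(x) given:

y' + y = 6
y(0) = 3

General solution: y = 6 + Ce^(-x)
Applying y(0) = 3: C = 3 - 6 = -3
Particular solution: y = 6 - 3e^(-x)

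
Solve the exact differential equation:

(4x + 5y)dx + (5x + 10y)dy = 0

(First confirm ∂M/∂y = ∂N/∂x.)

Verify exactness: ∂M/∂y = ∂N/∂x ✓
Find F(x,y) such that ∂F/∂x = M, ∂F/∂y = N
Solution: 2x² + 5xy + 5y² = C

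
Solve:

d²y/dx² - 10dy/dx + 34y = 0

Characteristic equation: r² - 10r + 34 = 0
Roots: r = 5 ± 3i (complex conjugates)
General solution: y = e^(5x)(C₁cos(3x) + C₂sin(3x))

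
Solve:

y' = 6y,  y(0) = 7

General solution: y = Ce^(6x)
Applying IC y(0) = 7:
Particular solution: y = 7e^(6x)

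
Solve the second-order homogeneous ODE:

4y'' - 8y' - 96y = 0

Characteristic equation: 4r² - 8r - 96 = 0
Divide by 4: r² - 2r - 24 = 0
Roots: r = 6, -4 (distinct real)
General solution: y = C₁e^(6x) + C₂e^(-4x)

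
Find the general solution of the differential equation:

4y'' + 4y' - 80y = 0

Characteristic equation: 4r² + 4r - 80 = 0
Divide by 4: r² + r - 20 = 0
Roots: r = 4, -5 (distinct real)
General solution: y = C₁e^(4x) + C₂e^(-5x)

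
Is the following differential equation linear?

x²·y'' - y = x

Yes. Linear (y and its derivatives appear to the first power only, no products of y terms)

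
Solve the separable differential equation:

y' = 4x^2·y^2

Separating variables and integrating:
-1/y = 4x^3/3 + C

General solution: y^-1 = (-4/3)x^3 + C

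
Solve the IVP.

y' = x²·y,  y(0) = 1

General solution: y = Ce^(x³/3)
Applying IC y(0) = 1:
Particular solution: y = e^(x³/3)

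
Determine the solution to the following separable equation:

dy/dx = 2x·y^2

Separating variables and integrating:
-1/y = x^2 + C

General solution: y^-1 = -x^2 + C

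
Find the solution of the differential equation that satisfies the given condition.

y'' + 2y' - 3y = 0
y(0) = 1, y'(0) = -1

General solution: y = C₁e^x + C₂e^(-3x)
Applying ICs: C₁ = 1/2, C₂ = 1/2
Particular solution: y = (1/2)e^x + (1/2)e^(-3x)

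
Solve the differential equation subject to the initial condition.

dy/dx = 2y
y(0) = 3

General solution: y = Ce^(2x)
Applying IC y(0) = 3:
Particular solution: y = 3e^(2x)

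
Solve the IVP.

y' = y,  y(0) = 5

General solution: y = Ce^x
Applying IC y(0) = 5:
Particular solution: y = 5e^x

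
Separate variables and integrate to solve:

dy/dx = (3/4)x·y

Separating variables and integrating:
ln|y| = 3x^2/8 + C

General solution: y = Ce^(3x^2/8)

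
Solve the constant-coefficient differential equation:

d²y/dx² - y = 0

Characteristic equation: r² - 1 = 0
Roots: r = 1, -1 (distinct real)
General solution: y = C₁e^x + C₂e^(-x)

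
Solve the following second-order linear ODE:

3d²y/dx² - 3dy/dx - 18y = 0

Characteristic equation: 3r² - 3r - 18 = 0
Divide by 3: r² - r - 6 = 0
Roots: r = 3, -2 (distinct real)
General solution: y = C₁e^(3x) + C₂e^(-2x)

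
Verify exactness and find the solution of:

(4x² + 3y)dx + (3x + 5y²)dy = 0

Verify exactness: ∂M/∂y = ∂N/∂x ✓
Find F(x,y) such that ∂F/∂x = M, ∂F/∂y = N
Solution: 4x³/3 + 3xy + 5y³/3 = C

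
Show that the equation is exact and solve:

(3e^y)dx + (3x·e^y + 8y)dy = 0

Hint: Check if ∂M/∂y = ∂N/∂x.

Verify exactness: ∂M/∂y = ∂N/∂x ✓
Find F(x,y) such that ∂F/∂x = M, ∂F/∂y = N
Solution: 3x·e^y + 4y² = C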